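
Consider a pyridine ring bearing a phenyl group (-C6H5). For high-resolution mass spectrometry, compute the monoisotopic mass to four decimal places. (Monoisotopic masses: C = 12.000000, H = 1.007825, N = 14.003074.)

155.0735

Atom tally by fragment:
  pyridine ring core → C:5 H:5 N:1
  (− 1 ring H displaced by substituents)
  + C6H5 → C:6 H:5
Element totals:
  C: 11
  H: 9
  N: 1
Molecular formula: C11H9N.
  M = 11(12.0) + 9(1.007825) + 14.003074
    = 132.000000 + 9.070425 + 14.003074 = 155.073499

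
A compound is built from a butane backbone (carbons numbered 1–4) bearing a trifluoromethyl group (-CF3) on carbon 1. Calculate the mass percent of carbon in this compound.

47.62%

Atom tally by fragment:
  F3CCH2 → C:2 H:2 F:3
  CH2 → C:1 H:2
  CH2 → C:1 H:2
  CH3 → C:1 H:3
Element totals:
  C: 5
  H: 9
  F: 3
Molecular formula: C5H9F3.
Molar mass = 126.121 g/mol.
Mass from C: 5 × 12.011 = 60.055 g/mol.
%C = 60.055 / 126.121 × 100 = 47.62%.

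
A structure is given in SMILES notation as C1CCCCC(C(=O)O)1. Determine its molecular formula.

C7H12O2

Atom tally by fragment:
  cyclohexane ring core → C:6 H:12
  (− 1 ring H displaced by substituents)
  + COOH → C:1 H:1 O:2
Element totals:
  C: 7
  H: 12
  O: 2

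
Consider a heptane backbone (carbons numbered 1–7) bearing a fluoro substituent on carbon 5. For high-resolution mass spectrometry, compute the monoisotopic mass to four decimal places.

118.1158

Atom tally by fragment:
  CH3 → C:1 H:3
  CH2 → C:1 H:2
  CH2 → C:1 H:2
  CH2 → C:1 H:2
  CH(F) → C:1 H:1 F:1
  CH2 → C:1 H:2
  CH3 → C:1 H:3
Element totals:
  C: 7
  H: 15
  F: 1
Molecular formula: C7H15F.
  M = 7(12.0) + 15(1.007825) + 18.998403
    = 84.000000 + 15.117375 + 18.998403 = 118.115778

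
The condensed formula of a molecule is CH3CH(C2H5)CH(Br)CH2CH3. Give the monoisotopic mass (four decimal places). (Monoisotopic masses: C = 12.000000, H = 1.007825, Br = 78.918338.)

Element totals:
  C: 7
  H: 15
  Br: 1
Molecular formula: C7H15Br.
  M = 7(12.0) + 15(1.007825) + 78.918338
    = 84.000000 + 15.117375 + 78.918338 = 178.035713

178.0357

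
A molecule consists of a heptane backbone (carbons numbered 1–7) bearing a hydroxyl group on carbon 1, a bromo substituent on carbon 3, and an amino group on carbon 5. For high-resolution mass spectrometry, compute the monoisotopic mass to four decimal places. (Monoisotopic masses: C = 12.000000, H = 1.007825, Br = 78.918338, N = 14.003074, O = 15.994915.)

Atom tally by fragment:
  HOCH2 → C:1 H:3 O:1
  CH2 → C:1 H:2
  CH(Br) → C:1 H:1 Br:1
  CH2 → C:1 H:2
  CH(NH2) → C:1 H:3 N:1
  CH2 → C:1 H:2
  CH3 → C:1 H:3
Element totals:
  C: 7
  H: 16
  Br: 1
  N: 1
  O: 1
Molecular formula: C7H16BrNO.
  M = 7(12.0) + 16(1.007825) + 78.918338 + 14.003074 + 15.994915
    = 84.000000 + 16.125200 + 78.918338 + 14.003074 + 15.994915 = 209.041527

209.0415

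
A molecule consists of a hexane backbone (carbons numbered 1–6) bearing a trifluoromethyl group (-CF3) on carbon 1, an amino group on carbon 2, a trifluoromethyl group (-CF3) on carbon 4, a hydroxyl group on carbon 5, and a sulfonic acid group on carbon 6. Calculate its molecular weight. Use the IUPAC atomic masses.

333.24 g/mol

Atom tally by fragment:
  F3CCH2 → C:2 H:2 F:3
  CH(NH2) → C:1 H:3 N:1
  CH2 → C:1 H:2
  CH(CF3) → C:2 H:1 F:3
  CH(OH) → C:1 H:2 O:1
  CH2SO3H → C:1 H:3 S:1 O:3
Element totals:
  C: 8
  H: 13
  F: 6
  N: 1
  O: 4
  S: 1
Molecular formula: C8H13F6NO4S.
  M = 8(12.011) + 13(1.008) + 6(18.998) + 14.007 + 4(15.999) + 32.06
    = 96.088 + 13.104 + 113.988 + 14.007 + 63.996 + 32.060 = 333.243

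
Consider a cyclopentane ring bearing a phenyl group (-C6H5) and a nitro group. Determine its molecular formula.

C11H13NO2

Atom tally by fragment:
  cyclopentane ring core → C:5 H:10
  (− 2 ring H displaced by substituents)
  + C6H5 → C:6 H:5
  + NO2 → N:1 O:2
Element totals:
  C: 11
  H: 13
  N: 1
  O: 2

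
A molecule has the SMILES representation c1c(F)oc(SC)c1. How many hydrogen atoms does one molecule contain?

5

Atom tally by fragment:
  furan ring core → C:4 H:4 O:1
  (− 2 ring H displaced by substituents)
  + F → F:1
  + SCH3 → C:1 H:3 S:1
Element totals:
  C: 5
  H: 5
  F: 1
  O: 1
  S: 1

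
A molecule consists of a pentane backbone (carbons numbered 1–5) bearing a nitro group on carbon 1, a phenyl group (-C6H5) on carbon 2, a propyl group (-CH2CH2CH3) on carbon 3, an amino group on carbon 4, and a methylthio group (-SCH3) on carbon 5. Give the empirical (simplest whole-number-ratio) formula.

Atom tally by fragment:
  O2NCH2 → C:1 H:2 N:1 O:2
  CH(C6H5) → C:7 H:6
  CH(CH2CH2CH3) → C:4 H:8
  CH(NH2) → C:1 H:3 N:1
  CH2SCH3 → C:2 H:5 S:1
Element totals:
  C: 15
  H: 24
  N: 2
  O: 2
  S: 1
Molecular formula: C15H24N2O2S.
gcd of subscripts (15, 24, 2, 2, 1) = 1, so the empirical formula equals the molecular formula.

C15H24N2O2S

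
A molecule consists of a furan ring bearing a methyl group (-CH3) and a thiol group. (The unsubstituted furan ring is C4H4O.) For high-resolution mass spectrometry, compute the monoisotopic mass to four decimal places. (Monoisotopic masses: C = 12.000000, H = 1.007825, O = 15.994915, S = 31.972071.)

Atom tally by fragment:
  furan ring core → C:4 H:4 O:1
  (− 2 ring H displaced by substituents)
  + CH3 → C:1 H:3
  + SH → S:1 H:1
Element totals:
  C: 5
  H: 6
  O: 1
  S: 1
Molecular formula: C5H6OS.
  M = 5(12.0) + 6(1.007825) + 15.994915 + 31.972071
    = 60.000000 + 6.046950 + 15.994915 + 31.972071 = 114.013936

114.0139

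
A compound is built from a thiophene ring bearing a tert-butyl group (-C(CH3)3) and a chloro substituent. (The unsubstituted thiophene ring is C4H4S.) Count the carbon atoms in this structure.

8

Atom tally by fragment:
  thiophene ring core → C:4 H:4 S:1
  (− 2 ring H displaced by substituents)
  + C(CH3)3 → C:4 H:9
  + Cl → Cl:1
Element totals:
  C: 8
  H: 11
  Cl: 1
  S: 1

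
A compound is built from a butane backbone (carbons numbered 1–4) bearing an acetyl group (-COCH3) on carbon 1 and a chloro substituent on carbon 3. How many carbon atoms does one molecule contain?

6

Atom tally by fragment:
  CH3COCH2 → C:3 H:5 O:1
  CH2 → C:1 H:2
  CH(Cl) → C:1 H:1 Cl:1
  CH3 → C:1 H:3
Element totals:
  C: 6
  H: 11
  Cl: 1
  O: 1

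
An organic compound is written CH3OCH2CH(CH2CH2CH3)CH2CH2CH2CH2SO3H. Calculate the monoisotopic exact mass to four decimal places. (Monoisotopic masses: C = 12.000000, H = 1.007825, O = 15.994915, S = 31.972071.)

238.1239

Atom tally by fragment:
  CH3OCH2 → C:2 H:5 O:1
  CH(CH2CH2CH3) → C:4 H:8
  CH2 → C:1 H:2
  CH2 → C:1 H:2
  CH2 → C:1 H:2
  CH2SO3H → C:1 H:3 S:1 O:3
Element totals:
  C: 10
  H: 22
  O: 4
  S: 1
Molecular formula: C10H22O4S.
  M = 10(12.0) + 22(1.007825) + 4(15.994915) + 31.972071
    = 120.000000 + 22.172150 + 63.979660 + 31.972071 = 238.123881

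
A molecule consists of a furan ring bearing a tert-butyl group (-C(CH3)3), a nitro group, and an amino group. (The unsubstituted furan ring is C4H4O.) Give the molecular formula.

Atom tally by fragment:
  furan ring core → C:4 H:4 O:1
  (− 3 ring H displaced by substituents)
  + C(CH3)3 → C:4 H:9
  + NO2 → N:1 O:2
  + NH2 → N:1 H:2
Element totals:
  C: 8
  H: 12
  N: 2
  O: 3

C8H12N2O3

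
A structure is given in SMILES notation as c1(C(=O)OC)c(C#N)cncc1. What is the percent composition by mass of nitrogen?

Atom tally by fragment:
  pyridine ring core → C:5 H:5 N:1
  (− 2 ring H displaced by substituents)
  + COOCH3 → C:2 H:3 O:2
  + CN → C:1 N:1
Element totals:
  C: 8
  H: 6
  N: 2
  O: 2
Molecular formula: C8H6N2O2.
Molar mass = 162.148 g/mol.
Mass from N: 2 × 14.007 = 28.014 g/mol.
%N = 28.014 / 162.148 × 100 = 17.28%.

17.28%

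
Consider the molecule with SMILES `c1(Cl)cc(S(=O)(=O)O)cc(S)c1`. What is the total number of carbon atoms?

6

Atom tally by fragment:
  benzene ring core → C:6 H:6
  (− 3 ring H displaced by substituents)
  + Cl → Cl:1
  + SO3H → S:1 O:3 H:1
  + SH → S:1 H:1
Element totals:
  C: 6
  H: 5
  Cl: 1
  O: 3
  S: 2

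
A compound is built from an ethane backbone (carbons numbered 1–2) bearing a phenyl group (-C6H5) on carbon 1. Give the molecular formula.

Atom tally by fragment:
  C6H5CH2 → C:7 H:7
  CH3 → C:1 H:3
Element totals:
  C: 8
  H: 10

C8H10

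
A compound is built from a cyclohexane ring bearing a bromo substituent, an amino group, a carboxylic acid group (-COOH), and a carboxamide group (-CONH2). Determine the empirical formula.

C8H13BrN2O3

Atom tally by fragment:
  cyclohexane ring core → C:6 H:12
  (− 4 ring H displaced by substituents)
  + Br → Br:1
  + NH2 → N:1 H:2
  + COOH → C:1 H:1 O:2
  + CONH2 → C:1 H:2 O:1 N:1
Element totals:
  C: 8
  H: 13
  Br: 1
  N: 2
  O: 3
Molecular formula: C8H13BrN2O3.
gcd of subscripts (1, 8, 13, 2, 3) = 1, so the empirical formula equals the molecular formula.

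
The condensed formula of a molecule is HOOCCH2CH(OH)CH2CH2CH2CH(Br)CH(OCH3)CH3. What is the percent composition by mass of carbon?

Atom tally by fragment:
  HOOCCH2 → C:2 H:3 O:2
  CH(OH) → C:1 H:2 O:1
  CH2 → C:1 H:2
  CH2 → C:1 H:2
  CH2 → C:1 H:2
  CH(Br) → C:1 H:1 Br:1
  CH(OCH3) → C:2 H:4 O:1
  CH3 → C:1 H:3
Element totals:
  C: 10
  H: 19
  Br: 1
  O: 4
Molecular formula: C10H19BrO4.
Molar mass = 283.162 g/mol.
Mass from C: 10 × 12.011 = 120.110 g/mol.
%C = 120.110 / 283.162 × 100 = 42.42%.

42.42%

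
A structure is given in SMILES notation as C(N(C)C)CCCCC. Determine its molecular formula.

C8H19N

Atom tally by fragment:
  (CH3)2NCH2 → C:3 H:8 N:1
  CH2 → C:1 H:2
  CH2 → C:1 H:2
  CH2 → C:1 H:2
  CH2 → C:1 H:2
  CH3 → C:1 H:3
Element totals:
  C: 8
  H: 19
  N: 1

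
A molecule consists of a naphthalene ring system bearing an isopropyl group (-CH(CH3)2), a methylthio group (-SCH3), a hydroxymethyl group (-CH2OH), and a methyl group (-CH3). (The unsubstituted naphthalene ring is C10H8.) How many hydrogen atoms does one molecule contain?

20

Atom tally by fragment:
  naphthalene ring system core → C:10 H:8
  (− 4 ring H displaced by substituents)
  + CH(CH3)2 → C:3 H:7
  + SCH3 → C:1 H:3 S:1
  + CH2OH → C:1 H:3 O:1
  + CH3 → C:1 H:3
Element totals:
  C: 16
  H: 20
  O: 1
  S: 1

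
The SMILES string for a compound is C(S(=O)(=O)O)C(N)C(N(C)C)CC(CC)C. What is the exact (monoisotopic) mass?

252.1508

Atom tally by fragment:
  HO3SCH2 → C:1 H:3 S:1 O:3
  CH(NH2) → C:1 H:3 N:1
  CH(N(CH3)2) → C:3 H:7 N:1
  CH2 → C:1 H:2
  CH(C2H5) → C:3 H:6
  CH3 → C:1 H:3
Element totals:
  C: 10
  H: 24
  N: 2
  O: 3
  S: 1
Molecular formula: C10H24N2O3S.
  M = 10(12.0) + 24(1.007825) + 2(14.003074) + 3(15.994915) + 31.972071
    = 120.000000 + 24.187800 + 28.006148 + 47.984745 + 31.972071 = 252.150764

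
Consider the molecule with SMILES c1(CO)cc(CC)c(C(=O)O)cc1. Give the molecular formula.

Atom tally by fragment:
  benzene ring core → C:6 H:6
  (− 3 ring H displaced by substituents)
  + CH2OH → C:1 H:3 O:1
  + C2H5 → C:2 H:5
  + COOH → C:1 H:1 O:2
Element totals:
  C: 10
  H: 12
  O: 3

C10H12O3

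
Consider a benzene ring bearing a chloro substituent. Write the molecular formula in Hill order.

Atom tally by fragment:
  benzene ring core → C:6 H:6
  (− 1 ring H displaced by substituents)
  + Cl → Cl:1
Element totals:
  C: 6
  H: 5
  Cl: 1

C6H5Cl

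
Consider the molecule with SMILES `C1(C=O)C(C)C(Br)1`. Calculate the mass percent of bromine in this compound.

Atom tally by fragment:
  cyclopropane ring core → C:3 H:6
  (− 3 ring H displaced by substituents)
  + CHO → C:1 H:1 O:1
  + CH3 → C:1 H:3
  + Br → Br:1
Element totals:
  C: 5
  H: 7
  Br: 1
  O: 1
Molecular formula: C5H7BrO.
Molar mass = 163.014 g/mol.
Mass from Br: 1 × 79.904 = 79.904 g/mol.
%Br = 79.904 / 163.014 × 100 = 49.02%.

49.02%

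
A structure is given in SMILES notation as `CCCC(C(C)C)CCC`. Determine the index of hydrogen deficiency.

0

Atom tally by fragment:
  CH3 → C:1 H:3
  CH2 → C:1 H:2
  CH2 → C:1 H:2
  CH(CH(CH3)2) → C:4 H:8
  CH2 → C:1 H:2
  CH2 → C:1 H:2
  CH3 → C:1 H:3
Element totals:
  C: 10
  H: 22
Molecular formula: C10H22.
DoU = (2C + 2 + N − H − X) / 2 = (2·10 + 2 + 0 − 22 − 0) / 2 = 0.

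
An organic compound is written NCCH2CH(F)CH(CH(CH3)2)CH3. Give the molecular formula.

C8H14FN

Element totals:
  C: 8
  H: 14
  F: 1
  N: 1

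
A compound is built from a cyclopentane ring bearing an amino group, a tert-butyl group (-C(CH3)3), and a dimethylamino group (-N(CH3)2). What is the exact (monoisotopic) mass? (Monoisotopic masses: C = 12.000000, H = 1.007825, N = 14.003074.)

184.1939

Atom tally by fragment:
  cyclopentane ring core → C:5 H:10
  (− 3 ring H displaced by substituents)
  + NH2 → N:1 H:2
  + C(CH3)3 → C:4 H:9
  + N(CH3)2 → N:1 C:2 H:6
Element totals:
  C: 11
  H: 24
  N: 2
Molecular formula: C11H24N2.
  M = 11(12.0) + 24(1.007825) + 2(14.003074)
    = 132.000000 + 24.187800 + 28.006148 = 184.193948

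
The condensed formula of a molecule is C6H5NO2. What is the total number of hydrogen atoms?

5

Atom tally by fragment:
  benzene ring core → C:6 H:6
  (− 1 ring H displaced by substituents)
  + NO2 → N:1 O:2
Element totals:
  C: 6
  H: 5
  N: 1
  O: 2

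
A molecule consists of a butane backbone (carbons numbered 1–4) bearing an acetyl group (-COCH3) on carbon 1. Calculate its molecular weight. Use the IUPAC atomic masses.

100.16 g/mol

Atom tally by fragment:
  CH3COCH2 → C:3 H:5 O:1
  CH2 → C:1 H:2
  CH2 → C:1 H:2
  CH3 → C:1 H:3
Element totals:
  C: 6
  H: 12
  O: 1
Molecular formula: C6H12O.
  M = 6(12.011) + 12(1.008) + 15.999
    = 72.066 + 12.096 + 15.999 = 100.161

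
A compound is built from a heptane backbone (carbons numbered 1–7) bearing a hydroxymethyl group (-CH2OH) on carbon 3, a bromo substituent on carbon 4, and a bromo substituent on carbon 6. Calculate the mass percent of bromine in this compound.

55.48%

Atom tally by fragment:
  CH3 → C:1 H:3
  CH2 → C:1 H:2
  CH(CH2OH) → C:2 H:4 O:1
  CH(Br) → C:1 H:1 Br:1
  CH2 → C:1 H:2
  CH(Br) → C:1 H:1 Br:1
  CH3 → C:1 H:3
Element totals:
  C: 8
  H: 16
  Br: 2
  O: 1
Molecular formula: C8H16Br2O.
Molar mass = 288.023 g/mol.
Mass from Br: 2 × 79.904 = 159.808 g/mol.
%Br = 159.808 / 288.023 × 100 = 55.48%.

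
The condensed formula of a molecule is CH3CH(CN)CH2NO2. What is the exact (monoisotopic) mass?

114.0429

Atom tally by fragment:
  CH3 → C:1 H:3
  CH(CN) → C:2 H:1 N:1
  CH2NO2 → C:1 H:2 N:1 O:2
Element totals:
  C: 4
  H: 6
  N: 2
  O: 2
Molecular formula: C4H6N2O2.
  M = 4(12.0) + 6(1.007825) + 2(14.003074) + 2(15.994915)
    = 48.000000 + 6.046950 + 28.006148 + 31.989830 = 114.042928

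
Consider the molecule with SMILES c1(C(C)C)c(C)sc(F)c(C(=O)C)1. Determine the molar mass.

Atom tally by fragment:
  thiophene ring core → C:4 H:4 S:1
  (− 4 ring H displaced by substituents)
  + CH(CH3)2 → C:3 H:7
  + CH3 → C:1 H:3
  + F → F:1
  + COCH3 → C:2 H:3 O:1
Element totals:
  C: 10
  H: 13
  F: 1
  O: 1
  S: 1
Molecular formula: C10H13FOS.
  M = 10(12.011) + 13(1.008) + 18.998 + 15.999 + 32.06
    = 120.110 + 13.104 + 18.998 + 15.999 + 32.060 = 200.271

200.27 g/mol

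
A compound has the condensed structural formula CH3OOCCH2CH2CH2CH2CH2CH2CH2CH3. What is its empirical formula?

Atom tally by fragment:
  CH3OOCCH2 → C:3 H:5 O:2
  CH2 → C:1 H:2
  CH2 → C:1 H:2
  CH2 → C:1 H:2
  CH2 → C:1 H:2
  CH2 → C:1 H:2
  CH2 → C:1 H:2
  CH3 → C:1 H:3
Element totals:
  C: 10
  H: 20
  O: 2
Molecular formula: C10H20O2.
gcd of subscripts = 2; dividing each by 2:
  C: 10/2 = 5
  H: 20/2 = 10
  O: 2/2 = 1

C5H10O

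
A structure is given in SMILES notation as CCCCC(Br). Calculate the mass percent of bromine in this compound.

Atom tally by fragment:
  CH3 → C:1 H:3
  CH2 → C:1 H:2
  CH2 → C:1 H:2
  CH2 → C:1 H:2
  CH2Br → C:1 H:2 Br:1
Element totals:
  C: 5
  H: 11
  Br: 1
Molecular formula: C5H11Br.
Molar mass = 151.047 g/mol.
Mass from Br: 1 × 79.904 = 79.904 g/mol.
%Br = 79.904 / 151.047 × 100 = 52.90%.

52.90%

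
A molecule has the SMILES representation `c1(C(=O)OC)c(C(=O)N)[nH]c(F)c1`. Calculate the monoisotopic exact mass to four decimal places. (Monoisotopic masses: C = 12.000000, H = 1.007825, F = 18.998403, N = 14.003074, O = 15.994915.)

Atom tally by fragment:
  pyrrole ring core → C:4 H:5 N:1
  (− 3 ring H displaced by substituents)
  + COOCH3 → C:2 H:3 O:2
  + CONH2 → C:1 H:2 O:1 N:1
  + F → F:1
Element totals:
  C: 7
  H: 7
  F: 1
  N: 2
  O: 3
Molecular formula: C7H7FN2O3.
  M = 7(12.0) + 7(1.007825) + 18.998403 + 2(14.003074) + 3(15.994915)
    = 84.000000 + 7.054775 + 18.998403 + 28.006148 + 47.984745 = 186.044071

186.0441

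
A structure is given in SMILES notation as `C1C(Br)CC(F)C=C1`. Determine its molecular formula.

Atom tally by fragment:
  cyclohexene ring core → C:6 H:10
  (− 2 ring H displaced by substituents)
  + Br → Br:1
  + F → F:1
Element totals:
  C: 6
  H: 8
  Br: 1
  F: 1

C6H8BrF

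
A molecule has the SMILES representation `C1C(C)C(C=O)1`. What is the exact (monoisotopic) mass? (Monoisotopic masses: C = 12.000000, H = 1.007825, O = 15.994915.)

Atom tally by fragment:
  cyclopropane ring core → C:3 H:6
  (− 2 ring H displaced by substituents)
  + CH3 → C:1 H:3
  + CHO → C:1 H:1 O:1
Element totals:
  C: 5
  H: 8
  O: 1
Molecular formula: C5H8O.
  M = 5(12.0) + 8(1.007825) + 15.994915
    = 60.000000 + 8.062600 + 15.994915 = 84.057515

84.0575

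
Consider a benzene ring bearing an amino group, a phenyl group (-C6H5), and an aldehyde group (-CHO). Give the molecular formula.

Atom tally by fragment:
  benzene ring core → C:6 H:6
  (− 3 ring H displaced by substituents)
  + NH2 → N:1 H:2
  + C6H5 → C:6 H:5
  + CHO → C:1 H:1 O:1
Element totals:
  C: 13
  H: 11
  N: 1
  O: 1

C13H11NO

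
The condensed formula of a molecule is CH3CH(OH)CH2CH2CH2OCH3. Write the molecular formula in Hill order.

C6H14O2

Atom tally by fragment:
  CH3 → C:1 H:3
  CH(OH) → C:1 H:2 O:1
  CH2 → C:1 H:2
  CH2 → C:1 H:2
  CH2OCH3 → C:2 H:5 O:1
Element totals:
  C: 6
  H: 14
  O: 2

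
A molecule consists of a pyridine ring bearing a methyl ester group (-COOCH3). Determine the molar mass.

Atom tally by fragment:
  pyridine ring core → C:5 H:5 N:1
  (− 1 ring H displaced by substituents)
  + COOCH3 → C:2 H:3 O:2
Element totals:
  C: 7
  H: 7
  N: 1
  O: 2
Molecular formula: C7H7NO2.
  M = 7(12.011) + 7(1.008) + 14.007 + 2(15.999)
    = 84.077 + 7.056 + 14.007 + 31.998 = 137.138

137.14 g/mol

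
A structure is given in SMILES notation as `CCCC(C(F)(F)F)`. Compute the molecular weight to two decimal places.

126.12 g/mol

Atom tally by fragment:
  CH3 → C:1 H:3
  CH2 → C:1 H:2
  CH2 → C:1 H:2
  CH2CF3 → C:2 H:2 F:3
Element totals:
  C: 5
  H: 9
  F: 3
Molecular formula: C5H9F3.
  M = 5(12.011) + 9(1.008) + 3(18.998)
    = 60.055 + 9.072 + 56.994 = 126.121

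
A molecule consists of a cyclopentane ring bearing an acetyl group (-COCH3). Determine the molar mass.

112.17 g/mol

Atom tally by fragment:
  cyclopentane ring core → C:5 H:10
  (− 1 ring H displaced by substituents)
  + COCH3 → C:2 H:3 O:1
Element totals:
  C: 7
  H: 12
  O: 1
Molecular formula: C7H12O.
  M = 7(12.011) + 12(1.008) + 15.999
    = 84.077 + 12.096 + 15.999 = 112.172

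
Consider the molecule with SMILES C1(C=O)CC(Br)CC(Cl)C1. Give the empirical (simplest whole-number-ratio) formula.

C7H10BrClO

Atom tally by fragment:
  cyclohexane ring core → C:6 H:12
  (− 3 ring H displaced by substituents)
  + CHO → C:1 H:1 O:1
  + Br → Br:1
  + Cl → Cl:1
Element totals:
  C: 7
  H: 10
  Br: 1
  Cl: 1
  O: 1
Molecular formula: C7H10BrClO.
gcd of subscripts (1, 7, 1, 10, 1) = 1, so the empirical formula equals the molecular formula.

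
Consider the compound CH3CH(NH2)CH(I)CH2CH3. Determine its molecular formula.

C5H12IN

Atom tally by fragment:
  CH3 → C:1 H:3
  CH(NH2) → C:1 H:3 N:1
  CH(I) → C:1 H:1 I:1
  CH2 → C:1 H:2
  CH3 → C:1 H:3
Element totals:
  C: 5
  H: 12
  I: 1
  N: 1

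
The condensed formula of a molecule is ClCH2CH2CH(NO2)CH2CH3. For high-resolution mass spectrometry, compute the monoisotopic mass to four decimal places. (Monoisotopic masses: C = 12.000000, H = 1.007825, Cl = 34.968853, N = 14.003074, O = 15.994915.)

151.0400

Element totals:
  C: 5
  H: 10
  Cl: 1
  N: 1
  O: 2
Molecular formula: C5H10ClNO2.
  M = 5(12.0) + 10(1.007825) + 34.968853 + 14.003074 + 2(15.994915)
    = 60.000000 + 10.078250 + 34.968853 + 14.003074 + 31.989830 = 151.040007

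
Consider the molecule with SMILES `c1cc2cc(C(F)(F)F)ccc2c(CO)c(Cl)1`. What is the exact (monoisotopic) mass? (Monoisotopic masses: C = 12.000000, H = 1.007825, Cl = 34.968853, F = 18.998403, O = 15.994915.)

Atom tally by fragment:
  naphthalene ring system core → C:10 H:8
  (− 3 ring H displaced by substituents)
  + CF3 → C:1 F:3
  + CH2OH → C:1 H:3 O:1
  + Cl → Cl:1
Element totals:
  C: 12
  H: 8
  Cl: 1
  F: 3
  O: 1
Molecular formula: C12H8ClF3O.
  M = 12(12.0) + 8(1.007825) + 34.968853 + 3(18.998403) + 15.994915
    = 144.000000 + 8.062600 + 34.968853 + 56.995209 + 15.994915 = 260.021577

260.0216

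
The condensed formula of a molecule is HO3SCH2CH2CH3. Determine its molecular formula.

C3H8O3S

Element totals:
  C: 3
  H: 8
  O: 3
  S: 1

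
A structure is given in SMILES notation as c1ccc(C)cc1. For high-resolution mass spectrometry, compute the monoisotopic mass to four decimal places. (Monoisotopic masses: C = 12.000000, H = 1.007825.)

Atom tally by fragment:
  benzene ring core → C:6 H:6
  (− 1 ring H displaced by substituents)
  + CH3 → C:1 H:3
Element totals:
  C: 7
  H: 8
Molecular formula: C7H8.
  M = 7(12.0) + 8(1.007825)
    = 84.000000 + 8.062600 = 92.062600

92.0626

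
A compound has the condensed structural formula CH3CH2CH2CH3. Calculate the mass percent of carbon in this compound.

Element totals:
  C: 4
  H: 10
Molecular formula: C4H10.
Molar mass = 58.124 g/mol.
Mass from C: 4 × 12.011 = 48.044 g/mol.
%C = 48.044 / 58.124 × 100 = 82.66%.

82.66%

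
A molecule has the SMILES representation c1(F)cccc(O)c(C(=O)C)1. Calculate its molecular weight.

154.14 g/mol

Atom tally by fragment:
  benzene ring core → C:6 H:6
  (− 3 ring H displaced by substituents)
  + F → F:1
  + OH → O:1 H:1
  + COCH3 → C:2 H:3 O:1
Element totals:
  C: 8
  H: 7
  F: 1
  O: 2
Molecular formula: C8H7FO2.
  M = 8(12.011) + 7(1.008) + 18.998 + 2(15.999)
    = 96.088 + 7.056 + 18.998 + 31.998 = 154.140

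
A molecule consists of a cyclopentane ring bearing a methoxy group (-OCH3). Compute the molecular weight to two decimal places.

100.16 g/mol

Atom tally by fragment:
  cyclopentane ring core → C:5 H:10
  (− 1 ring H displaced by substituents)
  + OCH3 → C:1 H:3 O:1
Element totals:
  C: 6
  H: 12
  O: 1
Molecular formula: C6H12O.
  M = 6(12.011) + 12(1.008) + 15.999
    = 72.066 + 12.096 + 15.999 = 100.161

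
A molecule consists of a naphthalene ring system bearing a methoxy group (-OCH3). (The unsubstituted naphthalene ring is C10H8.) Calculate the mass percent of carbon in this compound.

Atom tally by fragment:
  naphthalene ring system core → C:10 H:8
  (− 1 ring H displaced by substituents)
  + OCH3 → C:1 H:3 O:1
Element totals:
  C: 11
  H: 10
  O: 1
Molecular formula: C11H10O.
Molar mass = 158.200 g/mol.
Mass from C: 11 × 12.011 = 132.121 g/mol.
%C = 132.121 / 158.200 × 100 = 83.52%.

83.52%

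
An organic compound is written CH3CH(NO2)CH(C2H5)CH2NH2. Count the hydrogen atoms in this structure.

Atom tally by fragment:
  CH3 → C:1 H:3
  CH(NO2) → C:1 H:1 N:1 O:2
  CH(C2H5) → C:3 H:6
  CH2NH2 → C:1 H:4 N:1
Element totals:
  C: 6
  H: 14
  N: 2
  O: 2

14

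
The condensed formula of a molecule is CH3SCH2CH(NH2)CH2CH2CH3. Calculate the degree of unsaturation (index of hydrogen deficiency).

Element totals:
  C: 6
  H: 15
  N: 1
  S: 1
Molecular formula: C6H15NS.
DoU = (2C + 2 + N − H − X) / 2 = (2·6 + 2 + 1 − 15 − 0) / 2 = 0.

0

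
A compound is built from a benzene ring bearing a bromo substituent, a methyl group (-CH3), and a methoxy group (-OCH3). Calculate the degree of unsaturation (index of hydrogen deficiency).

4

Atom tally by fragment:
  benzene ring core → C:6 H:6
  (− 3 ring H displaced by substituents)
  + Br → Br:1
  + CH3 → C:1 H:3
  + OCH3 → C:1 H:3 O:1
Element totals:
  C: 8
  H: 9
  Br: 1
  O: 1
Molecular formula: C8H9BrO.
DoU = (2C + 2 + N − H − X) / 2 = (2·8 + 2 + 0 − 9 − 1) / 2 = 4.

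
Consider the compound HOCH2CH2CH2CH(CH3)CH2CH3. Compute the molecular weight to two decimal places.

116.20 g/mol

Element totals:
  C: 7
  H: 16
  O: 1
Molecular formula: C7H16O.
  M = 7(12.011) + 16(1.008) + 15.999
    = 84.077 + 16.128 + 15.999 = 116.204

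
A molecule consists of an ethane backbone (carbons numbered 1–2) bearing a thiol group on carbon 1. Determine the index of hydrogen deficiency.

0

Atom tally by fragment:
  HSCH2 → C:1 H:3 S:1
  CH3 → C:1 H:3
Element totals:
  C: 2
  H: 6
  S: 1
Molecular formula: C2H6S.
DoU = (2C + 2 + N − H − X) / 2 = (2·2 + 2 + 0 − 6 − 0) / 2 = 0.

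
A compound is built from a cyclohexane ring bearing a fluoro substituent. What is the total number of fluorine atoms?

1

Atom tally by fragment:
  cyclohexane ring core → C:6 H:12
  (− 1 ring H displaced by substituents)
  + F → F:1
Element totals:
  C: 6
  H: 11
  F: 1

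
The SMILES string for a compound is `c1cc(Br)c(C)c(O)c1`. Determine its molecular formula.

C7H7BrO

Atom tally by fragment:
  benzene ring core → C:6 H:6
  (− 3 ring H displaced by substituents)
  + Br → Br:1
  + CH3 → C:1 H:3
  + OH → O:1 H:1
Element totals:
  C: 7
  H: 7
  Br: 1
  O: 1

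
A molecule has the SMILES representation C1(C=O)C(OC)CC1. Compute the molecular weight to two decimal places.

Atom tally by fragment:
  cyclobutane ring core → C:4 H:8
  (− 2 ring H displaced by substituents)
  + CHO → C:1 H:1 O:1
  + OCH3 → C:1 H:3 O:1
Element totals:
  C: 6
  H: 10
  O: 2
Molecular formula: C6H10O2.
  M = 6(12.011) + 10(1.008) + 2(15.999)
    = 72.066 + 10.080 + 31.998 = 114.144

114.14 g/mol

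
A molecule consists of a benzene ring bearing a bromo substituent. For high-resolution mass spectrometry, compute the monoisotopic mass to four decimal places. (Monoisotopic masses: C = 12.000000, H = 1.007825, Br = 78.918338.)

155.9575

Atom tally by fragment:
  benzene ring core → C:6 H:6
  (− 1 ring H displaced by substituents)
  + Br → Br:1
Element totals:
  C: 6
  H: 5
  Br: 1
Molecular formula: C6H5Br.
  M = 6(12.0) + 5(1.007825) + 78.918338
    = 72.000000 + 5.039125 + 78.918338 = 155.957463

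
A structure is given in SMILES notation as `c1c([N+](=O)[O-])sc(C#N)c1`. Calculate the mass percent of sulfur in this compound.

Atom tally by fragment:
  thiophene ring core → C:4 H:4 S:1
  (− 2 ring H displaced by substituents)
  + NO2 → N:1 O:2
  + CN → C:1 N:1
Element totals:
  C: 5
  H: 2
  N: 2
  O: 2
  S: 1
Molecular formula: C5H2N2O2S.
Molar mass = 154.143 g/mol.
Mass from S: 1 × 32.06 = 32.060 g/mol.
%S = 32.060 / 154.143 × 100 = 20.80%.

20.80%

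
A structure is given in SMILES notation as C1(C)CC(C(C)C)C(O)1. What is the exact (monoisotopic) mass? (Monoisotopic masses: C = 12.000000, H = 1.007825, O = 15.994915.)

Atom tally by fragment:
  cyclobutane ring core → C:4 H:8
  (− 3 ring H displaced by substituents)
  + CH3 → C:1 H:3
  + CH(CH3)2 → C:3 H:7
  + OH → O:1 H:1
Element totals:
  C: 8
  H: 16
  O: 1
Molecular formula: C8H16O.
  M = 8(12.0) + 16(1.007825) + 15.994915
    = 96.000000 + 16.125200 + 15.994915 = 128.120115

128.1201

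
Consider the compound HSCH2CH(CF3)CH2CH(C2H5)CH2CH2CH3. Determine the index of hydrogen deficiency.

Atom tally by fragment:
  HSCH2 → C:1 H:3 S:1
  CH(CF3) → C:2 H:1 F:3
  CH2 → C:1 H:2
  CH(C2H5) → C:3 H:6
  CH2 → C:1 H:2
  CH2 → C:1 H:2
  CH3 → C:1 H:3
Element totals:
  C: 10
  H: 19
  F: 3
  S: 1
Molecular formula: C10H19F3S.
DoU = (2C + 2 + N − H − X) / 2 = (2·10 + 2 + 0 − 19 − 3) / 2 = 0.

0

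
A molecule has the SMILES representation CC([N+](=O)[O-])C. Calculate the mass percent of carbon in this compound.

40.44%

Atom tally by fragment:
  CH3 → C:1 H:3
  CH(NO2) → C:1 H:1 N:1 O:2
  CH3 → C:1 H:3
Element totals:
  C: 3
  H: 7
  N: 1
  O: 2
Molecular formula: C3H7NO2.
Molar mass = 89.094 g/mol.
Mass from C: 3 × 12.011 = 36.033 g/mol.
%C = 36.033 / 89.094 × 100 = 40.44%.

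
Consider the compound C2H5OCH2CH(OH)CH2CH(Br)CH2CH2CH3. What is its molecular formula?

Atom tally by fragment:
  C2H5OCH2 → C:3 H:7 O:1
  CH(OH) → C:1 H:2 O:1
  CH2 → C:1 H:2
  CH(Br) → C:1 H:1 Br:1
  CH2 → C:1 H:2
  CH2 → C:1 H:2
  CH3 → C:1 H:3
Element totals:
  C: 9
  H: 19
  Br: 1
  O: 2

C9H19BrO2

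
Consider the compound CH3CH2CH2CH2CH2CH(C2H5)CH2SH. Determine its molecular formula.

C9H20S

Atom tally by fragment:
  CH3 → C:1 H:3
  CH2 → C:1 H:2
  CH2 → C:1 H:2
  CH2 → C:1 H:2
  CH2 → C:1 H:2
  CH(C2H5) → C:3 H:6
  CH2SH → C:1 H:3 S:1
Element totals:
  C: 9
  H: 20
  S: 1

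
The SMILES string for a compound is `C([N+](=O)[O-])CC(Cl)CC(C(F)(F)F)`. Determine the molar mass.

Atom tally by fragment:
  O2NCH2 → C:1 H:2 N:1 O:2
  CH2 → C:1 H:2
  CH(Cl) → C:1 H:1 Cl:1
  CH2 → C:1 H:2
  CH2CF3 → C:2 H:2 F:3
Element totals:
  C: 6
  H: 9
  Cl: 1
  F: 3
  N: 1
  O: 2
Molecular formula: C6H9ClF3NO2.
  M = 6(12.011) + 9(1.008) + 35.45 + 3(18.998) + 14.007 + 2(15.999)
    = 72.066 + 9.072 + 35.450 + 56.994 + 14.007 + 31.998 = 219.587

219.59 g/mol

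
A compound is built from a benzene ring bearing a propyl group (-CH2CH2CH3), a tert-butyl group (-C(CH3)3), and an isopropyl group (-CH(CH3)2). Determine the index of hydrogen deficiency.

Atom tally by fragment:
  benzene ring core → C:6 H:6
  (− 3 ring H displaced by substituents)
  + CH2CH2CH3 → C:3 H:7
  + C(CH3)3 → C:4 H:9
  + CH(CH3)2 → C:3 H:7
Element totals:
  C: 16
  H: 26
Molecular formula: C16H26.
DoU = (2C + 2 + N − H − X) / 2 = (2·16 + 2 + 0 − 26 − 0) / 2 = 4.

4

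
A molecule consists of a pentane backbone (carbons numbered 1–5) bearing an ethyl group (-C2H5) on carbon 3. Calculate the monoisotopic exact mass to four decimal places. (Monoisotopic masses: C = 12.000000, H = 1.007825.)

Atom tally by fragment:
  CH3 → C:1 H:3
  CH2 → C:1 H:2
  CH(C2H5) → C:3 H:6
  CH2 → C:1 H:2
  CH3 → C:1 H:3
Element totals:
  C: 7
  H: 16
Molecular formula: C7H16.
  M = 7(12.0) + 16(1.007825)
    = 84.000000 + 16.125200 = 100.125200

100.1252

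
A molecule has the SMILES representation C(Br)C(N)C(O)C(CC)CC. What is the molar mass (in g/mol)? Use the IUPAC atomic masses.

Atom tally by fragment:
  BrCH2 → C:1 H:2 Br:1
  CH(NH2) → C:1 H:3 N:1
  CH(OH) → C:1 H:2 O:1
  CH(C2H5) → C:3 H:6
  CH2 → C:1 H:2
  CH3 → C:1 H:3
Element totals:
  C: 8
  H: 18
  Br: 1
  N: 1
  O: 1
Molecular formula: C8H18BrNO.
  M = 8(12.011) + 18(1.008) + 79.904 + 14.007 + 15.999
    = 96.088 + 18.144 + 79.904 + 14.007 + 15.999 = 224.142

224.14 g/mol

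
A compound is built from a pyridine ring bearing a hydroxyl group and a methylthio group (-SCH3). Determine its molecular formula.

C6H7NOS

Atom tally by fragment:
  pyridine ring core → C:5 H:5 N:1
  (− 2 ring H displaced by substituents)
  + OH → O:1 H:1
  + SCH3 → C:1 H:3 S:1
Element totals:
  C: 6
  H: 7
  N: 1
  O: 1
  S: 1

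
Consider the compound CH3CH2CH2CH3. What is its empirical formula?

Element totals:
  C: 4
  H: 10
Molecular formula: C4H10.
gcd of subscripts = 2; dividing each by 2:
  C: 4/2 = 2
  H: 10/2 = 5

C2H5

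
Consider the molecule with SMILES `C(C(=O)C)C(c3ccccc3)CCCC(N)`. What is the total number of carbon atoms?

14

Atom tally by fragment:
  CH3COCH2 → C:3 H:5 O:1
  CH(C6H5) → C:7 H:6
  CH2 → C:1 H:2
  CH2 → C:1 H:2
  CH2 → C:1 H:2
  CH2NH2 → C:1 H:4 N:1
Element totals:
  C: 14
  H: 21
  N: 1
  O: 1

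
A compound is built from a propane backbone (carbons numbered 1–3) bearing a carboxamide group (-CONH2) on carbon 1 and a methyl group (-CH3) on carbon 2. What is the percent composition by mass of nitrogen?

13.85%

Atom tally by fragment:
  H2NOCCH2 → C:2 H:4 O:1 N:1
  CH(CH3) → C:2 H:4
  CH3 → C:1 H:3
Element totals:
  C: 5
  H: 11
  N: 1
  O: 1
Molecular formula: C5H11NO.
Molar mass = 101.149 g/mol.
Mass from N: 1 × 14.007 = 14.007 g/mol.
%N = 14.007 / 101.149 × 100 = 13.85%.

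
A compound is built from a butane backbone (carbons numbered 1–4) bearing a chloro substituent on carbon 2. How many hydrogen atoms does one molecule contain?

9

Atom tally by fragment:
  CH3 → C:1 H:3
  CH(Cl) → C:1 H:1 Cl:1
  CH2 → C:1 H:2
  CH3 → C:1 H:3
Element totals:
  C: 4
  H: 9
  Cl: 1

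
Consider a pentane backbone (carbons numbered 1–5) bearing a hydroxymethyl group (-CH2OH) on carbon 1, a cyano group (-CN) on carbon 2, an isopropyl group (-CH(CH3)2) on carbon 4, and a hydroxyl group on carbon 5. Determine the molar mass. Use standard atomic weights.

Atom tally by fragment:
  HOCH2CH2 → C:2 H:5 O:1
  CH(CN) → C:2 H:1 N:1
  CH2 → C:1 H:2
  CH(CH(CH3)2) → C:4 H:8
  CH2OH → C:1 H:3 O:1
Element totals:
  C: 10
  H: 19
  N: 1
  O: 2
Molecular formula: C10H19NO2.
  M = 10(12.011) + 19(1.008) + 14.007 + 2(15.999)
    = 120.110 + 19.152 + 14.007 + 31.998 = 185.267

185.27 g/mol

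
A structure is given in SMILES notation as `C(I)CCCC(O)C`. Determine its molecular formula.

C6H13IO

Atom tally by fragment:
  ICH2 → C:1 H:2 I:1
  CH2 → C:1 H:2
  CH2 → C:1 H:2
  CH2 → C:1 H:2
  CH(OH) → C:1 H:2 O:1
  CH3 → C:1 H:3
Element totals:
  C: 6
  H: 13
  I: 1
  O: 1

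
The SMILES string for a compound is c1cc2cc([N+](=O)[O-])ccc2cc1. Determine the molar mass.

173.17 g/mol

Atom tally by fragment:
  naphthalene ring system core → C:10 H:8
  (− 1 ring H displaced by substituents)
  + NO2 → N:1 O:2
Element totals:
  C: 10
  H: 7
  N: 1
  O: 2
Molecular formula: C10H7NO2.
  M = 10(12.011) + 7(1.008) + 14.007 + 2(15.999)
    = 120.110 + 7.056 + 14.007 + 31.998 = 173.171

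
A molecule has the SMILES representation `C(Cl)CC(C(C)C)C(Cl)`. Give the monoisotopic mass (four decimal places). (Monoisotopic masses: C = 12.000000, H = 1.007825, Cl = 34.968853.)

168.0473

Atom tally by fragment:
  ClCH2 → C:1 H:2 Cl:1
  CH2 → C:1 H:2
  CH(CH(CH3)2) → C:4 H:8
  CH2Cl → C:1 H:2 Cl:1
Element totals:
  C: 7
  H: 14
  Cl: 2
Molecular formula: C7H14Cl2.
  M = 7(12.0) + 14(1.007825) + 2(34.968853)
    = 84.000000 + 14.109550 + 69.937706 = 168.047256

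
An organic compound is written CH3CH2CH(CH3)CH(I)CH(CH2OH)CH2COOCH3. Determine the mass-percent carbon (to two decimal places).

38.23%

Atom tally by fragment:
  CH3 → C:1 H:3
  CH2 → C:1 H:2
  CH(CH3) → C:2 H:4
  CH(I) → C:1 H:1 I:1
  CH(CH2OH) → C:2 H:4 O:1
  CH2COOCH3 → C:3 H:5 O:2
Element totals:
  C: 10
  H: 19
  I: 1
  O: 3
Molecular formula: C10H19IO3.
Molar mass = 314.163 g/mol.
Mass from C: 10 × 12.011 = 120.110 g/mol.
%C = 120.110 / 314.163 × 100 = 38.23%.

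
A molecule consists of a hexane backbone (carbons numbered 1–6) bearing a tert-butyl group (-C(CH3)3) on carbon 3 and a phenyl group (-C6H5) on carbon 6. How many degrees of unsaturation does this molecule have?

Atom tally by fragment:
  CH3 → C:1 H:3
  CH2 → C:1 H:2
  CH(C(CH3)3) → C:5 H:10
  CH2 → C:1 H:2
  CH2 → C:1 H:2
  CH2C6H5 → C:7 H:7
Element totals:
  C: 16
  H: 26
Molecular formula: C16H26.
DoU = (2C + 2 + N − H − X) / 2 = (2·16 + 2 + 0 − 26 − 0) / 2 = 4.

4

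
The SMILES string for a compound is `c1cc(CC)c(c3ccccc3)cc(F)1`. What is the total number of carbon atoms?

14

Atom tally by fragment:
  benzene ring core → C:6 H:6
  (− 3 ring H displaced by substituents)
  + C2H5 → C:2 H:5
  + C6H5 → C:6 H:5
  + F → F:1
Element totals:
  C: 14
  H: 13
  F: 1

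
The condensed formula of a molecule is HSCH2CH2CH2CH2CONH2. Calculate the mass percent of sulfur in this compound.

24.07%

Element totals:
  C: 5
  H: 11
  N: 1
  O: 1
  S: 1
Molecular formula: C5H11NOS.
Molar mass = 133.209 g/mol.
Mass from S: 1 × 32.06 = 32.060 g/mol.
%S = 32.060 / 133.209 × 100 = 24.07%.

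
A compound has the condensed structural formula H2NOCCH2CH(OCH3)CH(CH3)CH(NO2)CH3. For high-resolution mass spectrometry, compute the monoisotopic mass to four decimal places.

Atom tally by fragment:
  H2NOCCH2 → C:2 H:4 O:1 N:1
  CH(OCH3) → C:2 H:4 O:1
  CH(CH3) → C:2 H:4
  CH(NO2) → C:1 H:1 N:1 O:2
  CH3 → C:1 H:3
Element totals:
  C: 8
  H: 16
  N: 2
  O: 4
Molecular formula: C8H16N2O4.
  M = 8(12.0) + 16(1.007825) + 2(14.003074) + 4(15.994915)
    = 96.000000 + 16.125200 + 28.006148 + 63.979660 = 204.111008

204.1110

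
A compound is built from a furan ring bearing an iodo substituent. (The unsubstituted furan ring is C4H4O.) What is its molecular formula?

C4H3IO

Atom tally by fragment:
  furan ring core → C:4 H:4 O:1
  (− 1 ring H displaced by substituents)
  + I → I:1
Element totals:
  C: 4
  H: 3
  I: 1
  O: 1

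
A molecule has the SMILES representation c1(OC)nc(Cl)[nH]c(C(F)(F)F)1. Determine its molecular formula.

C5H4ClF3N2O

Atom tally by fragment:
  imidazole ring core → C:3 H:4 N:2
  (− 3 ring H displaced by substituents)
  + OCH3 → C:1 H:3 O:1
  + Cl → Cl:1
  + CF3 → C:1 F:3
Element totals:
  C: 5
  H: 4
  Cl: 1
  F: 3
  N: 2
  O: 1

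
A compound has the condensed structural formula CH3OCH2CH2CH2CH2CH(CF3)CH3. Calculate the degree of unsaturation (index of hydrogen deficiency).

Element totals:
  C: 8
  H: 15
  F: 3
  O: 1
Molecular formula: C8H15F3O.
DoU = (2C + 2 + N − H − X) / 2 = (2·8 + 2 + 0 − 15 − 3) / 2 = 0.

0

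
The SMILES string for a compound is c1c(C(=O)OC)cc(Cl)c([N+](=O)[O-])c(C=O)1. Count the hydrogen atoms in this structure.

6

Atom tally by fragment:
  benzene ring core → C:6 H:6
  (− 4 ring H displaced by substituents)
  + COOCH3 → C:2 H:3 O:2
  + Cl → Cl:1
  + NO2 → N:1 O:2
  + CHO → C:1 H:1 O:1
Element totals:
  C: 9
  H: 6
  Cl: 1
  N: 1
  O: 5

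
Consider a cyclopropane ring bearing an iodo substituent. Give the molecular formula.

C3H5I

Atom tally by fragment:
  cyclopropane ring core → C:3 H:6
  (− 1 ring H displaced by substituents)
  + I → I:1
Element totals:
  C: 3
  H: 5
  I: 1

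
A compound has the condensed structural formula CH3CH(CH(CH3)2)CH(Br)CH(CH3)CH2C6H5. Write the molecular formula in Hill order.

Atom tally by fragment:
  CH3 → C:1 H:3
  CH(CH(CH3)2) → C:4 H:8
  CH(Br) → C:1 H:1 Br:1
  CH(CH3) → C:2 H:4
  CH2C6H5 → C:7 H:7
Element totals:
  C: 15
  H: 23
  Br: 1

C15H23Br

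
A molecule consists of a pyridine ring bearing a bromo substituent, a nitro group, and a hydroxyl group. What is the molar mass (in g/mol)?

218.99 g/mol

Atom tally by fragment:
  pyridine ring core → C:5 H:5 N:1
  (− 3 ring H displaced by substituents)
  + Br → Br:1
  + NO2 → N:1 O:2
  + OH → O:1 H:1
Element totals:
  C: 5
  H: 3
  Br: 1
  N: 2
  O: 3
Molecular formula: C5H3BrN2O3.
  M = 5(12.011) + 3(1.008) + 79.904 + 2(14.007) + 3(15.999)
    = 60.055 + 3.024 + 79.904 + 28.014 + 47.997 = 218.994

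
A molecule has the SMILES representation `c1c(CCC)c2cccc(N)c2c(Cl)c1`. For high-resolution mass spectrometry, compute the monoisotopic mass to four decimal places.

219.0815

Atom tally by fragment:
  naphthalene ring system core → C:10 H:8
  (− 3 ring H displaced by substituents)
  + CH2CH2CH3 → C:3 H:7
  + NH2 → N:1 H:2
  + Cl → Cl:1
Element totals:
  C: 13
  H: 14
  Cl: 1
  N: 1
Molecular formula: C13H14ClN.
  M = 13(12.0) + 14(1.007825) + 34.968853 + 14.003074
    = 156.000000 + 14.109550 + 34.968853 + 14.003074 = 219.081477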